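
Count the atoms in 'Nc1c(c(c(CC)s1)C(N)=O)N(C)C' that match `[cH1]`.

The query [cH1] means: aromatic carbon bearing exactly one hydrogen.
Check the 14 heavy atoms by environment: 1× s (aromatic, H0) → no; 4× c (aromatic, H0) → no; 1× N (H0) → no; 3× C (H3) → no; 1× C (H2) → no; 2× N (H2) → no; 1× C (H0) → no; 1× O (H0) → no.
No environment satisfies the query, so 0 matching atoms.

0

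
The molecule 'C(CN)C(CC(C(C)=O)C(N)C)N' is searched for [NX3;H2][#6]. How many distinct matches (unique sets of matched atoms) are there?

[NX3;H2][#6] is the SMARTS for a primary amine: a trivalent nitrogen with two H attached to carbon.
The molecule carries 3 separate instances of a primary amino group (-NH2) meeting every constraint; each maps to a distinct set of atoms, giving 3 matches.

3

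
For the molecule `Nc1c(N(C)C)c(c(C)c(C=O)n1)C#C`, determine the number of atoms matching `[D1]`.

Check the 15 heavy atoms by environment: 1× n (aromatic, D2) → no; 5× c (aromatic, D3) → no; 2× C (D2) → no; 4× C (D1) → match; 1× O (D1) → match; 1× N (D3) → no; 1× N (D1) → match.
Summing the matching environments: 4 + 1 + 1 = 6 matching atoms.

6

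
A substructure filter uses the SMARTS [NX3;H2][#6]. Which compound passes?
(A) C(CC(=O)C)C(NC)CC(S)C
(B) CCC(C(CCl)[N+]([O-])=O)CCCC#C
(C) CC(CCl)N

C

[NX3;H2][#6] describes a trivalent nitrogen with two H attached to carbon (a primary amine).
(A) has an N-methylamino group (-NHCH3) but the nitrogen bears two carbons and only one H (H1), not H2.
(B) has a nitro group (-[N+](=O)[O-]) but the nitrogen is [N+] with no H, not NX3H2.
(C) contains a primary amino group (-NH2), which satisfies every atom and bond constraint.
So the answer is (C).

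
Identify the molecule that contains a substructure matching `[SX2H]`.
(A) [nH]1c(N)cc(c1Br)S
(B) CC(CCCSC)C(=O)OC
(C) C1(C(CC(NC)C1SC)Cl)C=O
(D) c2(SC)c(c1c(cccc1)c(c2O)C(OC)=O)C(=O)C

A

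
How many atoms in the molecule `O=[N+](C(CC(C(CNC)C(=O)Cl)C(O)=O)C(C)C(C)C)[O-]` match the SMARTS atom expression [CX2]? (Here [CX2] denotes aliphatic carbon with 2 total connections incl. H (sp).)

The query [CX2] means: C with X2: aliphatic carbon with exactly 2 total connections.
Check the 21 heavy atoms by environment: 11× C (X4) → no; 2× C (X3) → no; 3× O (X1) → no; 1× Cl (X1) → no; 1× N (charge +1, X3) → no; 1× O (charge -1, X1) → no; 1× O (X2) → no; 1× N (X3) → no.
No environment satisfies the query, so 0 matching atoms.

0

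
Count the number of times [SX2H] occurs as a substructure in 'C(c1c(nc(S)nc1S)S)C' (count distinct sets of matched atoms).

3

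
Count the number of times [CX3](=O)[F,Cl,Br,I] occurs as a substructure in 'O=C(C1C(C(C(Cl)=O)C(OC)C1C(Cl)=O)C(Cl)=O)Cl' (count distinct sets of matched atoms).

[CX3](=O)[F,Cl,Br,I] is the SMARTS for an acyl halide: a carbonyl carbon bonded to a halogen.
The molecule carries 4 separate instances of an acyl chloride (-C(=O)Cl) meeting every constraint; each maps to a distinct set of atoms, giving 4 matches.

4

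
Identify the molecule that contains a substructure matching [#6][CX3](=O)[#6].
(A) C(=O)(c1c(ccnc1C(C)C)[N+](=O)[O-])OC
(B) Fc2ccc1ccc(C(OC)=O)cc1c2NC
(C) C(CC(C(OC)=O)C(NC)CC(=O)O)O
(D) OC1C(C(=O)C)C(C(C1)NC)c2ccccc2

D

[#6][CX3](=O)[#6] describes a carbonyl carbon (no H) flanked by two carbons (a ketone).
(A) has a methyl-ester group (-C(=O)OCH3) but one neighbour of the carbonyl carbon is O, not C.
(B) has a methyl-ester group (-C(=O)OCH3) but one neighbour of the carbonyl carbon is O, not C.
(C) has a carboxylic acid group (-C(=O)OH) but one neighbour of the carbonyl carbon is O, not C.
(D) contains an acetyl/ketone group (-C(=O)CH3), which satisfies every atom and bond constraint.
So the answer is (D).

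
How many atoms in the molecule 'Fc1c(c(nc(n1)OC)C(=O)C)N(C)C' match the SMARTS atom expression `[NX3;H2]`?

The query [NX3;H2] means: aliphatic N with 3 total connections, two of them H — an -NH2 nitrogen (amine or amide).
Check the 15 heavy atoms by environment: 2× n (aromatic, H0, X2) → no; 4× c (aromatic, H0, X3) → no; 1× F (H0, X1) → no; 1× O (H0, X2) → no; 4× C (H3, X4) → no; 1× N (H0, X3) → no; 1× C (H0, X3) → no; 1× O (H0, X1) → no.
No environment satisfies the query, so 0 matching atoms.

0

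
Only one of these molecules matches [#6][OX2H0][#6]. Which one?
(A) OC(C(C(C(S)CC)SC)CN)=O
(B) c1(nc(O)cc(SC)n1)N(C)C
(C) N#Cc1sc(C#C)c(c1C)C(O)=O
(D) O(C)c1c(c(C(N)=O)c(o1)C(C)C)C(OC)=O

D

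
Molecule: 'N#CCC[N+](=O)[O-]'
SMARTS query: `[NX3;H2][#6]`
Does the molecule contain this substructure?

No

The pattern [NX3;H2][#6] describes a trivalent nitrogen with two H attached to carbon — a primary amine.
The closest candidate here is a nitro group (-[N+](=O)[O-]), but the nitrogen is [N+] with no H, not NX3H2. No other fragment satisfies the full query, so there is no match.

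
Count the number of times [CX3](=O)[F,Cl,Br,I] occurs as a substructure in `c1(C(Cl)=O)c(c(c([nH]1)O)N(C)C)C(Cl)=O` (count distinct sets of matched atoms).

[CX3](=O)[F,Cl,Br,I] is the SMARTS for an acyl halide: a carbonyl carbon bonded to a halogen.
The molecule carries 2 separate instances of an acyl chloride (-C(=O)Cl) meeting every constraint; each maps to a distinct set of atoms, giving 2 matches.

2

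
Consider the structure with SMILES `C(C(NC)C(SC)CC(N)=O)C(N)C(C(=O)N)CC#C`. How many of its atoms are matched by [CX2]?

2

Check the 20 heavy atoms by environment: 9× C (X4) → no; 2× C (X3) → no; 2× O (X1) → no; 4× N (X3) → no; 2× C (X2) → match; 1× S (X2) → no.
That gives 2 matching atoms.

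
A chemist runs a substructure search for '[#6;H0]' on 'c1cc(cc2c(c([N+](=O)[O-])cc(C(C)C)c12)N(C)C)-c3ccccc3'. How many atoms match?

The query [#6;H0] means: any carbon with no attached hydrogen.
Check the 25 heavy atoms by environment: 7× c (aromatic, H0) → match; 9× c (aromatic, H1) → no; 1× C (H1) → no; 4× C (H3) → no; 1× N (charge +1, H0) → no; 1× O (charge -1, H0) → no; 1× O (H0) → no; 1× N (H0) → no.
That gives 7 matching atoms.

7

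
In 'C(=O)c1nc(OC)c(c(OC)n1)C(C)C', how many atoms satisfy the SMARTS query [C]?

6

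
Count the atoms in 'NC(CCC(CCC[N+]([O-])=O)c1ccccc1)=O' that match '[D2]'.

Check the 18 heavy atoms by environment: 5× C (D2) → match; 2× C (D3) → no; 1× N (charge +1, D3) → no; 1× O (charge -1, D1) → no; 2× O (D1) → no; 1× c (aromatic, D3) → no; 5× c (aromatic, D2) → match; 1× N (D1) → no.
Summing the matching environments: 5 + 5 = 10 matching atoms.

10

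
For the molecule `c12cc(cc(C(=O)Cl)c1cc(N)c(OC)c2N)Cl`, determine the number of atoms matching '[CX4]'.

The query [CX4] means: C with X4: aliphatic carbon with exactly 4 total connections (bonds + H).
Check the 18 heavy atoms by environment: 10× c (aromatic, X3) → no; 2× N (X3) → no; 1× C (X3) → no; 1× O (X1) → no; 2× Cl (X1) → no; 1× O (X2) → no; 1× C (X4) → match.
That gives 1 matching atom.

1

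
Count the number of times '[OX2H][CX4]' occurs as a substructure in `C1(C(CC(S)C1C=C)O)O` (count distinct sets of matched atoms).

2

[OX2H][CX4] is the SMARTS for an aliphatic alcohol: a hydroxyl oxygen bound to an sp3 (X4) carbon.
The molecule carries 2 separate instances of a hydroxyl group (-OH) meeting every constraint; each maps to a distinct set of atoms, giving 2 matches.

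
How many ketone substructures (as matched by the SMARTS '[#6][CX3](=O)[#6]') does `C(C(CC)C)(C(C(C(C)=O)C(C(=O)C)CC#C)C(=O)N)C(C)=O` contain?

3

[#6][CX3](=O)[#6] is the SMARTS for a ketone: a carbonyl carbon (no H) flanked by two carbons.
The molecule carries 3 separate instances of an acetyl/ketone group (-C(=O)CH3) meeting every constraint; each maps to a distinct set of atoms, giving 3 matches.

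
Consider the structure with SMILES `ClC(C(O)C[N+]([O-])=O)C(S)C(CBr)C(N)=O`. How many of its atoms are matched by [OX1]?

The query [OX1] means: aliphatic oxygen with one total connection — typically a carbonyl =O or an oxide.
Check the 16 heavy atoms by environment: 6× C (X4) → no; 1× N (charge +1, X3) → no; 1× O (charge -1, X1) → match; 2× O (X1) → match; 1× Br (X1) → no; 1× Cl (X1) → no; 1× C (X3) → no; 1× N (X3) → no; 1× S (X2) → no; 1× O (X2) → no.
Summing the matching environments: 1 + 2 = 3 matching atoms.

3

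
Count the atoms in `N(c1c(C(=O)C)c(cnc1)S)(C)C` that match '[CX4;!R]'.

3

Check the 13 heavy atoms by environment: 1× n (aromatic, X2, in 6-ring) → no; 5× c (aromatic, X3, in 6-ring) → no; 1× S (X2, acyclic) → no; 1× C (X3, acyclic) → no; 1× O (X1, acyclic) → no; 3× C (X4, acyclic) → match; 1× N (X3, acyclic) → no.
That gives 3 matching atoms.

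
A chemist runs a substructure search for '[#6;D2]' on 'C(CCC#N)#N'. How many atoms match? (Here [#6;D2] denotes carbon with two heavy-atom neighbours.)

The query [#6;D2] means: any carbon bonded to exactly two heavy atoms.
Check the 6 heavy atoms by environment: 4× C (D2) → match; 2× N (D1) → no.
That gives 4 matching atoms.

4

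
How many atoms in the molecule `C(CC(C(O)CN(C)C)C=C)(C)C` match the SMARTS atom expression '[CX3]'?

2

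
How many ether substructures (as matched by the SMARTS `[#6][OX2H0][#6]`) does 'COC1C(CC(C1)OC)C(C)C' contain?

[#6][OX2H0][#6] is the SMARTS for an ether: an aliphatic oxygen bridging two carbons with no H on the oxygen.
The molecule carries 2 separate instances of a methoxy ether (-OCH3) meeting every constraint; each maps to a distinct set of atoms, giving 2 matches.

2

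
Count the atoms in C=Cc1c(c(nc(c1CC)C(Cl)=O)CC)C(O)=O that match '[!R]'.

12

The query [!R] means: !R matches any atom not in a ring.
Check the 18 heavy atoms by environment: 1× n (aromatic, in 6-ring) → no; 5× c (aromatic, in 6-ring) → no; 8× C (acyclic) → match; 3× O (acyclic) → match; 1× Cl (acyclic) → match.
Summing the matching environments: 8 + 3 + 1 = 12 matching atoms.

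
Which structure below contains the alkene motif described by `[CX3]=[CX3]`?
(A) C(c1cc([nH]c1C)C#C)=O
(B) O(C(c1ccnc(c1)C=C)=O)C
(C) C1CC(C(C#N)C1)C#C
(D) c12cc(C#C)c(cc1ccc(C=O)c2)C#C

B

[CX3]=[CX3] describes a non-aromatic C=C double bond between two sp2 carbons (an alkene).
(A) has an ethynyl group (-C#CH) but the C-C bond is a triple bond, not a double bond.
(B) contains a vinyl group (-CH=CH2), which satisfies every atom and bond constraint.
(C) has an ethynyl group (-C#CH) but the C-C bond is a triple bond, not a double bond.
(D) has an ethynyl group (-C#CH) but the C-C bond is a triple bond, not a double bond.
So the answer is (B).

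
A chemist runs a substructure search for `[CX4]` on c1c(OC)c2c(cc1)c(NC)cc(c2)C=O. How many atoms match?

2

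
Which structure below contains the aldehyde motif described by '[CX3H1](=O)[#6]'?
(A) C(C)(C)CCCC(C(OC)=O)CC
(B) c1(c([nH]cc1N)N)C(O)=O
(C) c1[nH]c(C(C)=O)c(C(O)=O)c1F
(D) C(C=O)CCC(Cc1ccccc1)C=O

[CX3H1](=O)[#6] describes an sp2 carbon with one H, double-bonded to O and single-bonded to carbon (an aldehyde).
(A) has a methyl-ester group (-C(=O)OCH3) but the carbonyl carbon has H0, not H1.
(B) has a carboxylic acid group (-C(=O)OH) but the carbonyl carbon has H0 and is bonded to O, not H1.
(C) has a carboxylic acid group (-C(=O)OH) but the carbonyl carbon has H0 and is bonded to O, not H1.
(D) contains an aldehyde (-CHO), which satisfies every atom and bond constraint.
So the answer is (D).

D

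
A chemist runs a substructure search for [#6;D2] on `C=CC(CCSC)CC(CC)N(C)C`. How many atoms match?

The query [#6;D2] means: any carbon bonded to exactly two heavy atoms.
Check the 14 heavy atoms by environment: 5× C (D2) → match; 2× C (D3) → no; 5× C (D1) → no; 1× S (D2) → no; 1× N (D3) → no.
That gives 5 matching atoms.

5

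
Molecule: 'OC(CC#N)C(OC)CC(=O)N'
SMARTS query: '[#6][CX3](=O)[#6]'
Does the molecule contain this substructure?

The pattern [#6][CX3](=O)[#6] describes a carbonyl carbon (no H) flanked by two carbons — a ketone.
The closest candidate here is a primary amide (-C(=O)NH2), but one neighbour of the carbonyl carbon is N, not C. No other fragment satisfies the full query, so there is no match.

No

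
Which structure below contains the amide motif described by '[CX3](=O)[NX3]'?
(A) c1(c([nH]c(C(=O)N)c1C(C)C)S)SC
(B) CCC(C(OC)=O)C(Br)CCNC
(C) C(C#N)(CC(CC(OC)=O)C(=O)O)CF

[CX3](=O)[NX3] describes a carbonyl carbon bonded to a trivalent nitrogen (an amide).
(A) contains a primary amide (-C(=O)NH2), which satisfies every atom and bond constraint.
(B) has a methyl-ester group (-C(=O)OCH3) but the carbonyl is bonded to O, not to an NX3 nitrogen.
(C) has a nitrile (-C#N) but the nitrile N is NX1 (triple-bonded), not NX3.
So the answer is (A).

A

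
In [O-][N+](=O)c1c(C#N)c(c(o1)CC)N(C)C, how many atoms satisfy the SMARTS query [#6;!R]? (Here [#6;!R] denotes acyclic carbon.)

5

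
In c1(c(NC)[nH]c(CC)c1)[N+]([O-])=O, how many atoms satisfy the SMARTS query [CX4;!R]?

Check the 12 heavy atoms by environment: 1× n (aromatic, X3, in 5-ring) → no; 4× c (aromatic, X3, in 5-ring) → no; 1× N (X3, acyclic) → no; 3× C (X4, acyclic) → match; 1× N (charge +1, X3, acyclic) → no; 1× O (charge -1, X1, acyclic) → no; 1× O (X1, acyclic) → no.
That gives 3 matching atoms.

3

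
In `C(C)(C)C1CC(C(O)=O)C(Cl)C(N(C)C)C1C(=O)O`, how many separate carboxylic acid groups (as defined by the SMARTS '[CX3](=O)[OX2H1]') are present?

2

[CX3](=O)[OX2H1] is the SMARTS for a carboxylic acid: an sp2 carbon double-bonded to O and single-bonded to an -OH oxygen.
The molecule carries 2 separate instances of a carboxylic acid group (-C(=O)OH) meeting every constraint; each maps to a distinct set of atoms, giving 2 matches.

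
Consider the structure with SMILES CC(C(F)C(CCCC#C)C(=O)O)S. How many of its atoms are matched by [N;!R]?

0

The query [N;!R] means: aliphatic nitrogen not in a ring.
Check the 14 heavy atoms by environment: 10× C (acyclic) → no; 1× S (acyclic) → no; 1× F (acyclic) → no; 2× O (acyclic) → no.
No environment satisfies the query, so 0 matching atoms.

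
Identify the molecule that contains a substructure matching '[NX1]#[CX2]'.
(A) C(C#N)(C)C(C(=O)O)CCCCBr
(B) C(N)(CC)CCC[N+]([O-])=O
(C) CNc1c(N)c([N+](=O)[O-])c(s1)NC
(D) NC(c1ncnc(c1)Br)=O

A

[NX1]#[CX2] describes a nitrogen triple-bonded to a two-connected carbon (a nitrile).
(A) contains a nitrile (-C#N), which satisfies every atom and bond constraint.
(B) has a primary amino group (-NH2) but the nitrogen is NX3 (three connections), not NX1 triple-bonded.
(C) has a nitro group (-[N+](=O)[O-]) but there is no C#N triple bond.
(D) has a primary amide (-C(=O)NH2) but the nitrogen is NX3, not NX1.
So the answer is (A).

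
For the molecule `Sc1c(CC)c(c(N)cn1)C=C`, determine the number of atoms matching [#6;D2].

Check the 12 heavy atoms by environment: 1× n (aromatic, D2) → no; 1× c (aromatic, D2) → match; 4× c (aromatic, D3) → no; 1× N (D1) → no; 1× S (D1) → no; 2× C (D2) → match; 2× C (D1) → no.
Summing the matching environments: 1 + 2 = 3 matching atoms.

3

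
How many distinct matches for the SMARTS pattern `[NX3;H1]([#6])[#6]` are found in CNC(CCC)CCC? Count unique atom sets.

1

[NX3;H1]([#6])[#6] is the SMARTS for a secondary amine: a trivalent nitrogen with one H, bonded to two carbons.
Exactly one fragment in the molecule meets all constraints, giving 1 match.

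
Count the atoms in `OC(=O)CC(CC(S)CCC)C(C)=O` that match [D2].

4

The query [D2] means: atom with exactly two heavy-atom neighbours.
Check the 14 heavy atoms by environment: 4× C (D2) → match; 4× C (D3) → no; 2× C (D1) → no; 1× S (D1) → no; 3× O (D1) → no.
That gives 4 matching atoms.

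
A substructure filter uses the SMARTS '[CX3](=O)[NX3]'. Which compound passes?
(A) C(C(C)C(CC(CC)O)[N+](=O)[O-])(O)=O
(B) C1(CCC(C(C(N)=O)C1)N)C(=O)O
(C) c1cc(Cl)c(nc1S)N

B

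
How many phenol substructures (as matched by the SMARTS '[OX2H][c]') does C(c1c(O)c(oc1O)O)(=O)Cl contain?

3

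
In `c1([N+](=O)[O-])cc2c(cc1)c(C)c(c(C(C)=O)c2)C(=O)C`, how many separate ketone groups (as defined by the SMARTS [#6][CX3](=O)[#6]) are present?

2

[#6][CX3](=O)[#6] is the SMARTS for a ketone: a carbonyl carbon (no H) flanked by two carbons.
The molecule carries 2 separate instances of an acetyl/ketone group (-C(=O)CH3) meeting every constraint; each maps to a distinct set of atoms, giving 2 matches.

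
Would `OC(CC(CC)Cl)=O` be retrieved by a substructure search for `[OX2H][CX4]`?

The pattern [OX2H][CX4] describes a hydroxyl oxygen bound to an sp3 (X4) carbon — an aliphatic alcohol.
The closest candidate here is a carboxylic acid group (-C(=O)OH), but the -OH is on a CX3 carbonyl carbon, not a CX4 carbon. No other fragment satisfies the full query, so there is no match.

No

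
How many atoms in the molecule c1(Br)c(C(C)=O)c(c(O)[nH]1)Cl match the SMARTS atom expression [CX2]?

0

Check the 11 heavy atoms by environment: 1× n (aromatic, X3) → no; 4× c (aromatic, X3) → no; 1× Cl (X1) → no; 1× C (X3) → no; 1× O (X1) → no; 1× C (X4) → no; 1× Br (X1) → no; 1× O (X2) → no.
No environment satisfies the query, so 0 matching atoms.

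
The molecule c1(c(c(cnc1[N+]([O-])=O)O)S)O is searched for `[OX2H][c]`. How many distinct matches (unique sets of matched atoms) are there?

2

[OX2H][c] is the SMARTS for a phenol: a hydroxyl oxygen attached to an aromatic carbon.
The molecule carries 2 separate instances of a hydroxyl group (-OH) meeting every constraint; each maps to a distinct set of atoms, giving 2 matches.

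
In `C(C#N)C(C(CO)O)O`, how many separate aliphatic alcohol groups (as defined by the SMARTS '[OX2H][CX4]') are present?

3

[OX2H][CX4] is the SMARTS for an aliphatic alcohol: a hydroxyl oxygen bound to an sp3 (X4) carbon.
The molecule carries 3 separate instances of a hydroxyl group (-OH) meeting every constraint; each maps to a distinct set of atoms, giving 3 matches.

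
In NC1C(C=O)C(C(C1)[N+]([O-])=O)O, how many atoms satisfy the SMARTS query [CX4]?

The query [CX4] means: C with X4: aliphatic carbon with exactly 4 total connections (bonds + H).
Check the 12 heavy atoms by environment: 5× C (X4) → match; 1× N (charge +1, X3) → no; 1× O (charge -1, X1) → no; 2× O (X1) → no; 1× O (X2) → no; 1× C (X3) → no; 1× N (X3) → no.
That gives 5 matching atoms.

5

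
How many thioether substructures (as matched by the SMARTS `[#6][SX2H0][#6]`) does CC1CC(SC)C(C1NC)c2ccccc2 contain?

1

[#6][SX2H0][#6] is the SMARTS for a thioether: an aliphatic sulfur bridging two carbons with no H on the sulfur.
Exactly one fragment in the molecule meets all constraints, giving 1 match.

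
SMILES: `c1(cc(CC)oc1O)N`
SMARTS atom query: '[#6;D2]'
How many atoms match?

2

Check the 9 heavy atoms by environment: 1× o (aromatic, D2) → no; 3× c (aromatic, D3) → no; 1× c (aromatic, D2) → match; 1× O (D1) → no; 1× C (D2) → match; 1× C (D1) → no; 1× N (D1) → no.
Summing the matching environments: 1 + 1 = 2 matching atoms.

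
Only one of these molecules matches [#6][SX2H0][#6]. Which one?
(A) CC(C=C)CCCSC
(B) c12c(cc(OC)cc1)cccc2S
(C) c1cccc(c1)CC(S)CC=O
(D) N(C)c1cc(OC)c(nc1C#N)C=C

[#6][SX2H0][#6] describes an aliphatic sulfur bridging two carbons with no H on the sulfur (a thioether).
(A) contains a methylthio ether (-SCH3), which satisfies every atom and bond constraint.
(B) has a thiol (-SH) but the sulfur has H1, not H0 bridging two carbons.
(C) has a thiol (-SH) but the sulfur has H1, not H0 bridging two carbons.
(D) has a methoxy ether (-OCH3) but the bridging atom is O, not S.
So the answer is (A).

A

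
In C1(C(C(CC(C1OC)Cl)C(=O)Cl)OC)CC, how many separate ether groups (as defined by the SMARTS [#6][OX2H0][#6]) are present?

2

[#6][OX2H0][#6] is the SMARTS for an ether: an aliphatic oxygen bridging two carbons with no H on the oxygen.
The molecule carries 2 separate instances of a methoxy ether (-OCH3) meeting every constraint; each maps to a distinct set of atoms, giving 2 matches.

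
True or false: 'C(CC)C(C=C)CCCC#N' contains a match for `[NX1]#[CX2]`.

True

The pattern [NX1]#[CX2] describes a nitrogen triple-bonded to a two-connected carbon — a nitrile.
The molecule carries a nitrile (-C#N), whose atoms satisfy every constraint of the query, so the pattern matches.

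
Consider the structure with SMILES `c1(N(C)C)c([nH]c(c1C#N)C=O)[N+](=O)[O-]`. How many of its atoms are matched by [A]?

The query [A] means: A matches any aliphatic (non-aromatic) heavy atom.
Check the 15 heavy atoms by environment: 1× n (aromatic) → no; 4× c (aromatic) → no; 4× C → match; 2× N → match; 1× N (charge +1) → match; 1× O (charge -1) → match; 2× O → match.
Summing the matching environments: 4 + 2 + 1 + 1 + 2 = 10 matching atoms.

10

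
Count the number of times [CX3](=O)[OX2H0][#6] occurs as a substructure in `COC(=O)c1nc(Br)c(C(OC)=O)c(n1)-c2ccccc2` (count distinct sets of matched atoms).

2

[CX3](=O)[OX2H0][#6] is the SMARTS for an ester: a carbonyl carbon bonded to an oxygen that is itself bonded to carbon (no H on that O).
The molecule carries 2 separate instances of a methyl-ester group (-C(=O)OCH3) meeting every constraint; each maps to a distinct set of atoms, giving 2 matches.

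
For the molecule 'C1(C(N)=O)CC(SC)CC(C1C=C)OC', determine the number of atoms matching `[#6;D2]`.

3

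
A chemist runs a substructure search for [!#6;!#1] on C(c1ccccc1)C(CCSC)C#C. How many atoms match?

The query [!#6;!#1] means: not carbon and not hydrogen — any heteroatom.
Check the 14 heavy atoms by environment: 7× C → no; 6× c (aromatic) → no; 1× S → match.
That gives 1 matching atom.

1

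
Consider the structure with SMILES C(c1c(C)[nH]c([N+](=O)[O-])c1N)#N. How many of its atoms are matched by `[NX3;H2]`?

1

The query [NX3;H2] means: aliphatic N with 3 total connections, two of them H — an -NH2 nitrogen (amine or amide).
Check the 12 heavy atoms by environment: 1× n (aromatic, H1, X3) → no; 4× c (aromatic, H0, X3) → no; 1× N (H2, X3) → match; 1× C (H0, X2) → no; 1× N (H0, X1) → no; 1× N (charge +1, H0, X3) → no; 1× O (charge -1, H0, X1) → no; 1× O (H0, X1) → no; 1× C (H3, X4) → no.
That gives 1 matching atom.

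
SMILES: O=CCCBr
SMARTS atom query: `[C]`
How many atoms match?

3

The query [C] means: uppercase C matches aliphatic (non-aromatic) carbon only.
Check the 5 heavy atoms by environment: 3× C → match; 1× O → no; 1× Br → no.
That gives 3 matching atoms.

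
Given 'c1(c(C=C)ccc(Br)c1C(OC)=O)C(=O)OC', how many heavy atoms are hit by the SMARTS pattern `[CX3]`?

Check the 17 heavy atoms by environment: 6× c (aromatic, X3) → no; 4× C (X3) → match; 2× O (X1) → no; 2× O (X2) → no; 2× C (X4) → no; 1× Br (X1) → no.
That gives 4 matching atoms.

4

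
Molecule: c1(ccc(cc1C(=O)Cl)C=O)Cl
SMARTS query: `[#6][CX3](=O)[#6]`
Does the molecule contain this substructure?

The pattern [#6][CX3](=O)[#6] describes a carbonyl carbon (no H) flanked by two carbons — a ketone.
The closest candidate here is an aldehyde (-CHO), but the carbonyl carbon has H1, so it is not flanked by two carbons. No other fragment satisfies the full query, so there is no match.

No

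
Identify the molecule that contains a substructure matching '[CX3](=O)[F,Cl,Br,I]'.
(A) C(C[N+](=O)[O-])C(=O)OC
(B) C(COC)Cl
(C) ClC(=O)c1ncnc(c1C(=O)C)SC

[CX3](=O)[F,Cl,Br,I] describes a carbonyl carbon bonded to a halogen (an acyl halide).
(A) has a methyl-ester group (-C(=O)OCH3) but the carbonyl is bonded to -O-C, not to a halogen.
(B) has a chloro substituent but the Cl is not on a carbonyl carbon.
(C) contains an acyl chloride (-C(=O)Cl), which satisfies every atom and bond constraint.
So the answer is (C).

C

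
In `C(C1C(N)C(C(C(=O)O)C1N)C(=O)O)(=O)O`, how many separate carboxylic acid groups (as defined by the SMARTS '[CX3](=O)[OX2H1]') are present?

3

[CX3](=O)[OX2H1] is the SMARTS for a carboxylic acid: an sp2 carbon double-bonded to O and single-bonded to an -OH oxygen.
The molecule carries 3 separate instances of a carboxylic acid group (-C(=O)OH) meeting every constraint; each maps to a distinct set of atoms, giving 3 matches.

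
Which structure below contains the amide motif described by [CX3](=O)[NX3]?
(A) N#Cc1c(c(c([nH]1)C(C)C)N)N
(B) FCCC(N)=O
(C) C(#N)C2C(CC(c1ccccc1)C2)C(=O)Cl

B

[CX3](=O)[NX3] describes a carbonyl carbon bonded to a trivalent nitrogen (an amide).
(A) has a primary amino group (-NH2) but the -NH2 is not attached to a carbonyl carbon.
(B) contains a primary amide (-C(=O)NH2), which satisfies every atom and bond constraint.
(C) has a nitrile (-C#N) but the nitrile N is NX1 (triple-bonded), not NX3.
So the answer is (B).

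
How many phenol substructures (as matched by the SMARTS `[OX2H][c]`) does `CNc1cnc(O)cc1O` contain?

2

[OX2H][c] is the SMARTS for a phenol: a hydroxyl oxygen attached to an aromatic carbon.
The molecule carries 2 separate instances of a hydroxyl group (-OH) meeting every constraint; each maps to a distinct set of atoms, giving 2 matches.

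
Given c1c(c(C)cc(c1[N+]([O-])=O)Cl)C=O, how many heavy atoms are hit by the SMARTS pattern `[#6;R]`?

6

Check the 13 heavy atoms by environment: 6× c (aromatic, in 6-ring) → match; 1× N (charge +1, acyclic) → no; 1× O (charge -1, acyclic) → no; 2× O (acyclic) → no; 2× C (acyclic) → no; 1× Cl (acyclic) → no.
That gives 6 matching atoms.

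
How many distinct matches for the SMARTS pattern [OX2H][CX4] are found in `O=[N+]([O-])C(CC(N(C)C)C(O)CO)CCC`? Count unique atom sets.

[OX2H][CX4] is the SMARTS for an aliphatic alcohol: a hydroxyl oxygen bound to an sp3 (X4) carbon.
The molecule carries 2 separate instances of a hydroxyl group (-OH) meeting every constraint; each maps to a distinct set of atoms, giving 2 matches.

2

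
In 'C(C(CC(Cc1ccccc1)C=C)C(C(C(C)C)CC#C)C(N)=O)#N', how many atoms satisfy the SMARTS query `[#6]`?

22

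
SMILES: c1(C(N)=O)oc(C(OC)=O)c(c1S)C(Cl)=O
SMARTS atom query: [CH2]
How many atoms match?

0

Check the 16 heavy atoms by environment: 1× o (aromatic, H0) → no; 4× c (aromatic, H0) → no; 1× S (H1) → no; 3× C (H0) → no; 4× O (H0) → no; 1× Cl (H0) → no; 1× N (H2) → no; 1× C (H3) → no.
No environment satisfies the query, so 0 matching atoms.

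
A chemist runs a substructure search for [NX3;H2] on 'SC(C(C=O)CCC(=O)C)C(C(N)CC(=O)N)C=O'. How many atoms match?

The query [NX3;H2] means: aliphatic N with 3 total connections, two of them H — an -NH2 nitrogen (amine or amide).
Check the 19 heavy atoms by environment: 3× C (H2, X4) → no; 4× C (H1, X4) → no; 1× S (H1, X2) → no; 2× N (H2, X3) → match; 2× C (H0, X3) → no; 4× O (H0, X1) → no; 1× C (H3, X4) → no; 2× C (H1, X3) → no.
That gives 2 matching atoms.

2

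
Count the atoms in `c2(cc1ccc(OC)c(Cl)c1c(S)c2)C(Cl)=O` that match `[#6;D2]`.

The query [#6;D2] means: any carbon bonded to exactly two heavy atoms.
Check the 17 heavy atoms by environment: 6× c (aromatic, D3) → no; 4× c (aromatic, D2) → match; 1× O (D2) → no; 1× C (D1) → no; 2× Cl (D1) → no; 1× S (D1) → no; 1× C (D3) → no; 1× O (D1) → no.
That gives 4 matching atoms.

4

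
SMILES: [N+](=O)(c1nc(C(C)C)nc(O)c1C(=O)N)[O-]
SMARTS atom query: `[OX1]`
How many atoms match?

The query [OX1] means: aliphatic oxygen with one total connection — typically a carbonyl =O or an oxide.
Check the 16 heavy atoms by environment: 2× n (aromatic, X2) → no; 4× c (aromatic, X3) → no; 1× O (X2) → no; 3× C (X4) → no; 1× C (X3) → no; 2× O (X1) → match; 1× N (X3) → no; 1× N (charge +1, X3) → no; 1× O (charge -1, X1) → match.
Summing the matching environments: 2 + 1 = 3 matching atoms.

3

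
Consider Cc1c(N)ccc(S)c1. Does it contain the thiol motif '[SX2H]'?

The pattern [SX2H] describes an aliphatic sulfur with two connections, one being H — a thiol.
The molecule carries a thiol (-SH), whose atoms satisfy every constraint of the query, so the pattern matches.

Yes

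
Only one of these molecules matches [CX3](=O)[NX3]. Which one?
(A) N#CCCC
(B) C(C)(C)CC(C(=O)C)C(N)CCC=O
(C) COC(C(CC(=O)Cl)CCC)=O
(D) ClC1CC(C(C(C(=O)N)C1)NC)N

D

[CX3](=O)[NX3] describes a carbonyl carbon bonded to a trivalent nitrogen (an amide).
(A) has a nitrile (-C#N) but the nitrile N is NX1 (triple-bonded), not NX3.
(B) has a primary amino group (-NH2) but the -NH2 is not attached to a carbonyl carbon.
(C) has a methyl-ester group (-C(=O)OCH3) but the carbonyl is bonded to O, not to an NX3 nitrogen.
(D) contains a primary amide (-C(=O)NH2), which satisfies every atom and bond constraint.
So the answer is (D).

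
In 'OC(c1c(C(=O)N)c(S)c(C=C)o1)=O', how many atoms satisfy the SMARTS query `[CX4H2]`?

The query [CX4H2] means: sp3 carbon (X4) with exactly two hydrogens.
Check the 14 heavy atoms by environment: 1× o (aromatic, H0, X2) → no; 4× c (aromatic, H0, X3) → no; 2× C (H0, X3) → no; 2× O (H0, X1) → no; 1× O (H1, X2) → no; 1× N (H2, X3) → no; 1× C (H1, X3) → no; 1× C (H2, X3) → no; 1× S (H1, X2) → no.
No environment satisfies the query, so 0 matching atoms.

0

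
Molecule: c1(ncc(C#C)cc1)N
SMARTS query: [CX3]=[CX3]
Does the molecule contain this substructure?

The pattern [CX3]=[CX3] describes a non-aromatic C=C double bond between two sp2 carbons — an alkene.
The closest candidate here is an ethynyl group (-C#CH), but the C-C bond is a triple bond, not a double bond. No other fragment satisfies the full query, so there is no match.

No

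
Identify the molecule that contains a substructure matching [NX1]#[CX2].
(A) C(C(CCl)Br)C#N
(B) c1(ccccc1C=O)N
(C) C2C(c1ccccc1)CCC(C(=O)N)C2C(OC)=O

A

[NX1]#[CX2] describes a nitrogen triple-bonded to a two-connected carbon (a nitrile).
(A) contains a nitrile (-C#N), which satisfies every atom and bond constraint.
(B) has a primary amino group (-NH2) but the nitrogen is NX3 (three connections), not NX1 triple-bonded.
(C) has a primary amide (-C(=O)NH2) but the nitrogen is NX3, not NX1.
So the answer is (A).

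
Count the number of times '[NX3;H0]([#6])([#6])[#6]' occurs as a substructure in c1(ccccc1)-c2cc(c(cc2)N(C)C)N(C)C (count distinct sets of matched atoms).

[NX3;H0]([#6])([#6])[#6] is the SMARTS for a tertiary amine: a trivalent nitrogen with no H, bonded to three carbons.
The molecule carries 2 separate instances of a dimethylamino group (-N(CH3)2) meeting every constraint; each maps to a distinct set of atoms, giving 2 matches.

2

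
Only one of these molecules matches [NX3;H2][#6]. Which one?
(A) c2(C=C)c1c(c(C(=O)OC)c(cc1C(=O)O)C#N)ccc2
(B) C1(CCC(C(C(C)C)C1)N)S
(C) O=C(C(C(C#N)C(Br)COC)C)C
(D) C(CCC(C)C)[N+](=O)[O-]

[NX3;H2][#6] describes a trivalent nitrogen with two H attached to carbon (a primary amine).
(A) has a nitrile (-C#N) but the nitrogen is NX1 (triple-bonded), not NX3 with two H.
(B) contains a primary amino group (-NH2), which satisfies every atom and bond constraint.
(C) has a nitrile (-C#N) but the nitrogen is NX1 (triple-bonded), not NX3 with two H.
(D) has a nitro group (-[N+](=O)[O-]) but the nitrogen is [N+] with no H, not NX3H2.
So the answer is (B).

B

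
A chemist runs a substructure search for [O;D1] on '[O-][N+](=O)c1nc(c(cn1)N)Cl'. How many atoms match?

2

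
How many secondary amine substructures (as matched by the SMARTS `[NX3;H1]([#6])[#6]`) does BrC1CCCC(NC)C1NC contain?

2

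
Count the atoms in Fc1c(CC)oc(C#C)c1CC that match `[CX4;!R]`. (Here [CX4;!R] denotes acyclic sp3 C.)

4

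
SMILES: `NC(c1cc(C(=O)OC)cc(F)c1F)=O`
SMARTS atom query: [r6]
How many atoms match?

The query [r6] means: r6 matches atoms in a six-membered ring.
Check the 15 heavy atoms by environment: 6× c (aromatic, in 6-ring) → match; 2× F (acyclic) → no; 3× C (acyclic) → no; 3× O (acyclic) → no; 1× N (acyclic) → no.
That gives 6 matching atoms.

6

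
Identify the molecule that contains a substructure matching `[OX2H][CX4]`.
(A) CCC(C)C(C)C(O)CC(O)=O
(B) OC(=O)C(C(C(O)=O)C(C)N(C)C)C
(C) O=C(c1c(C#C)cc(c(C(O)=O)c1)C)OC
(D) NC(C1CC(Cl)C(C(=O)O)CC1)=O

A

[OX2H][CX4] describes a hydroxyl oxygen bound to an sp3 (X4) carbon (an aliphatic alcohol).
(A) contains a hydroxyl group (-OH), which satisfies every atom and bond constraint.
(B) has a carboxylic acid group (-C(=O)OH) but the -OH is on a CX3 carbonyl carbon, not a CX4 carbon.
(C) has a carboxylic acid group (-C(=O)OH) but the -OH is on a CX3 carbonyl carbon, not a CX4 carbon.
(D) has a carboxylic acid group (-C(=O)OH) but the -OH is on a CX3 carbonyl carbon, not a CX4 carbon.
So the answer is (A).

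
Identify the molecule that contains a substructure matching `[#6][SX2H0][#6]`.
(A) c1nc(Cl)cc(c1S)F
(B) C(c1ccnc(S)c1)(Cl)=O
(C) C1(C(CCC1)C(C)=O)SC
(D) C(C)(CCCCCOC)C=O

C

[#6][SX2H0][#6] describes an aliphatic sulfur bridging two carbons with no H on the sulfur (a thioether).
(A) has a thiol (-SH) but the sulfur has H1, not H0 bridging two carbons.
(B) has a thiol (-SH) but the sulfur has H1, not H0 bridging two carbons.
(C) contains a methylthio ether (-SCH3), which satisfies every atom and bond constraint.
(D) has a methoxy ether (-OCH3) but the bridging atom is O, not S.
So the answer is (C).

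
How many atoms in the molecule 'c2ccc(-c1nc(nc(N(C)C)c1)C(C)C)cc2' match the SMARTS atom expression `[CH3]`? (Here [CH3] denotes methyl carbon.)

4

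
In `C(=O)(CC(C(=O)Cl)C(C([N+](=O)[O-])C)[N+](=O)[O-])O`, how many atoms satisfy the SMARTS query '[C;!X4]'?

Check the 17 heavy atoms by environment: 5× C (X4) → no; 2× C (X3) → match; 4× O (X1) → no; 1× O (X2) → no; 2× N (charge +1, X3) → no; 2× O (charge -1, X1) → no; 1× Cl (X1) → no.
That gives 2 matching atoms.

2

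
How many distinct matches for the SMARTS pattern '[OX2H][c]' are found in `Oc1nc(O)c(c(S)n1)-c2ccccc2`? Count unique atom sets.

2

[OX2H][c] is the SMARTS for a phenol: a hydroxyl oxygen attached to an aromatic carbon.
The molecule carries 2 separate instances of a hydroxyl group (-OH) meeting every constraint; each maps to a distinct set of atoms, giving 2 matches.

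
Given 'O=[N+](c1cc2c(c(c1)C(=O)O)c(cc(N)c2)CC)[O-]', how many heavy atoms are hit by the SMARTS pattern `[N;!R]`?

The query [N;!R] means: aliphatic nitrogen not in a ring.
Check the 19 heavy atoms by environment: 10× c (aromatic, in 6-ring) → no; 1× N (acyclic) → match; 3× C (acyclic) → no; 3× O (acyclic) → no; 1× N (charge +1, acyclic) → match; 1× O (charge -1, acyclic) → no.
Summing the matching environments: 1 + 1 = 2 matching atoms.

2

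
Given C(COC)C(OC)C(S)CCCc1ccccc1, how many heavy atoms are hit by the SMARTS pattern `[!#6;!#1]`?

Check the 18 heavy atoms by environment: 9× C → no; 6× c (aromatic) → no; 2× O → match; 1× S → match.
Summing the matching environments: 2 + 1 = 3 matching atoms.

3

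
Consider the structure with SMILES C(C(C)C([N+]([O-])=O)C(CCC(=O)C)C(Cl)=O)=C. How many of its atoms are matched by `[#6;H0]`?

2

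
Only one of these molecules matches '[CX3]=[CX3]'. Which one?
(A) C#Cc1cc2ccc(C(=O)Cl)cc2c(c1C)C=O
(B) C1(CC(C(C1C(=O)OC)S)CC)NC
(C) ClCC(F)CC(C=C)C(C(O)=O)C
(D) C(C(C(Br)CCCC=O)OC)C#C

C

[CX3]=[CX3] describes a non-aromatic C=C double bond between two sp2 carbons (an alkene).
(A) has an ethynyl group (-C#CH) but the C-C bond is a triple bond, not a double bond.
(B) has an ethyl group (-CH2CH3) but its C-C bond is a single bond between CX4 carbons, not CX3=CX3.
(C) contains a vinyl group (-CH=CH2), which satisfies every atom and bond constraint.
(D) has an ethynyl group (-C#CH) but the C-C bond is a triple bond, not a double bond.
So the answer is (C).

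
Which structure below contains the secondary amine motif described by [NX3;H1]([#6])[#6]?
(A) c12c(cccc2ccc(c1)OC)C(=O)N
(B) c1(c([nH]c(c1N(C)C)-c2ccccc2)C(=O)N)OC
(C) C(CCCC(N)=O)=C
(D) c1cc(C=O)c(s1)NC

D

[NX3;H1]([#6])[#6] describes a trivalent nitrogen with one H, bonded to two carbons (a secondary amine).
(A) has a primary amide (-C(=O)NH2) but the -C(=O)NH2 nitrogen has H2, not H1.
(B) has a primary amide (-C(=O)NH2) but the -C(=O)NH2 nitrogen has H2, not H1.
(C) has a primary amide (-C(=O)NH2) but the -C(=O)NH2 nitrogen has H2, not H1.
(D) contains an N-methylamino group (-NHCH3), which satisfies every atom and bond constraint.
So the answer is (D).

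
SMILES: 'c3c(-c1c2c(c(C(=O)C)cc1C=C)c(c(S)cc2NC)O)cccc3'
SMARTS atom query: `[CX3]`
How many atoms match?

3

The query [CX3] means: C with X3: aliphatic carbon with exactly 3 total connections.
Check the 25 heavy atoms by environment: 16× c (aromatic, X3) → no; 3× C (X3) → match; 1× O (X1) → no; 2× C (X4) → no; 1× O (X2) → no; 1× S (X2) → no; 1× N (X3) → no.
That gives 3 matching atoms.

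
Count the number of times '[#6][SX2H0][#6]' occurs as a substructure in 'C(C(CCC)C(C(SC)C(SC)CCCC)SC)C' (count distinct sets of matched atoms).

3

[#6][SX2H0][#6] is the SMARTS for a thioether: an aliphatic sulfur bridging two carbons with no H on the sulfur.
The molecule carries 3 separate instances of a methylthio ether (-SCH3) meeting every constraint; each maps to a distinct set of atoms, giving 3 matches.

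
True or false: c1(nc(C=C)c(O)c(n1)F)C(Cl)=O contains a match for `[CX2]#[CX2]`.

The pattern [CX2]#[CX2] describes a carbon-carbon triple bond — an alkyne.
The closest candidate here is a vinyl group (-CH=CH2), but the C=C is a double bond; both carbons are CX3, not CX2. No other fragment satisfies the full query, so there is no match.

False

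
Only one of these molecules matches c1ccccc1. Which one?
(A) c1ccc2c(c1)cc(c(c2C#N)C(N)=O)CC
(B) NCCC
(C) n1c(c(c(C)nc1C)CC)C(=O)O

A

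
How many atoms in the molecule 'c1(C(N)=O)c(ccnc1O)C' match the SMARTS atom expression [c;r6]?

5

The query [c;r6] means: aromatic carbon that belongs to a six-membered ring.
Check the 11 heavy atoms by environment: 1× n (aromatic, in 6-ring) → no; 5× c (aromatic, in 6-ring) → match; 2× C (acyclic) → no; 2× O (acyclic) → no; 1× N (acyclic) → no.
That gives 5 matching atoms.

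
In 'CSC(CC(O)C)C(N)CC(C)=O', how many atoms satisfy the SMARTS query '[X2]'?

2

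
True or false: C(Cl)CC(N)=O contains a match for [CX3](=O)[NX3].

The pattern [CX3](=O)[NX3] describes a carbonyl carbon bonded to a trivalent nitrogen — an amide.
The molecule carries a primary amide (-C(=O)NH2), whose atoms satisfy every constraint of the query, so the pattern matches.

True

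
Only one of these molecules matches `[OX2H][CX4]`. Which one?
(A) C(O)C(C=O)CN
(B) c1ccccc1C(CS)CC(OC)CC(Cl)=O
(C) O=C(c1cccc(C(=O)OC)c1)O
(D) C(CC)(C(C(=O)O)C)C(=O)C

[OX2H][CX4] describes a hydroxyl oxygen bound to an sp3 (X4) carbon (an aliphatic alcohol).
(A) contains a hydroxyl group (-OH), which satisfies every atom and bond constraint.
(B) has a methoxy ether (-OCH3) but the oxygen has H0 (ether), not H1.
(C) has a carboxylic acid group (-C(=O)OH) but the -OH is on a CX3 carbonyl carbon, not a CX4 carbon.
(D) has a carboxylic acid group (-C(=O)OH) but the -OH is on a CX3 carbonyl carbon, not a CX4 carbon.
So the answer is (A).

A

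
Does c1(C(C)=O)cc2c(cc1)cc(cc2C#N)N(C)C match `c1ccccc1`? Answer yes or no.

The pattern c1ccccc1 describes six aromatic carbons in a ring — a benzene ring.
The required atom environment is present in the molecule, so the pattern matches.

Yes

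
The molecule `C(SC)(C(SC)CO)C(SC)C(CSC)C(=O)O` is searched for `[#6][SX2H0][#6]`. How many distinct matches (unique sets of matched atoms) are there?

4

[#6][SX2H0][#6] is the SMARTS for a thioether: an aliphatic sulfur bridging two carbons with no H on the sulfur.
The molecule carries 4 separate instances of a methylthio ether (-SCH3) meeting every constraint; each maps to a distinct set of atoms, giving 4 matches.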